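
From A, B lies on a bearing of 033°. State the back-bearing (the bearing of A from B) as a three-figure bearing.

213°

Back-bearing = 033° + 180° = 213°.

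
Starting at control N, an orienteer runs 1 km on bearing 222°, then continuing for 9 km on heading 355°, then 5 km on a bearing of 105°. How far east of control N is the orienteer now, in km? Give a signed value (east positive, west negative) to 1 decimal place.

3.4 km

Leg 1 (222°, 1 km): east 1 sin 222° = -0.67, north 1 cos 222° = -0.74
Leg 2 (355°, 9 km): east 9 sin 355° = -0.78, north 9 cos 355° = 8.97
Leg 3 (105°, 5 km): east 5 sin 105° = 4.83, north 5 cos 105° = -1.29
Net east component: 3.38 km.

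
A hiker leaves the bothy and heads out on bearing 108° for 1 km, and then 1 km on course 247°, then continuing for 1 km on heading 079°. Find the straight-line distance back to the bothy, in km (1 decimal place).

Leg 1 (108°, 1 km): east 1 sin 108° = 0.95, north 1 cos 108° = -0.31
Leg 2 (247°, 1 km): east 1 sin 247° = -0.92, north 1 cos 247° = -0.39
Leg 3 (079°, 1 km): east 1 sin 79° = 0.98, north 1 cos 79° = 0.19
Net: 1.01 east, -0.51 north. Distance = √((1.01)² + (-0.51)²) = 1.133 km.

1.1 km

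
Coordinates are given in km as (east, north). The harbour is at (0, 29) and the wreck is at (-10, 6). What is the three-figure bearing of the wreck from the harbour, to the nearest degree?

203°

Δeast = -10 − 0 = -10.00; Δnorth = 6 − 29 = -23.00.
Bearing = atan2(Δeast, Δnorth) mod 360° = 203.50° ≈ 203°.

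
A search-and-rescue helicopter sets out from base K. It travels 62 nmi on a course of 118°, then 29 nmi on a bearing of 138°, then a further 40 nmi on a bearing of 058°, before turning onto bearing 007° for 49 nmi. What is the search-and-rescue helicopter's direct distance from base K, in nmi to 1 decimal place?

115.6 nmi

Leg 1 (118°, 62 nmi): east 62 sin 118° = 54.74, north 62 cos 118° = -29.11
Leg 2 (138°, 29 nmi): east 29 sin 138° = 19.40, north 29 cos 138° = -21.55
Leg 3 (058°, 40 nmi): east 40 sin 58° = 33.92, north 40 cos 58° = 21.20
Leg 4 (007°, 49 nmi): east 49 sin 7° = 5.97, north 49 cos 7° = 48.63
Net: 114.04 east, 19.17 north. Distance = √((114.04)² + (19.17)²) = 115.642 nmi.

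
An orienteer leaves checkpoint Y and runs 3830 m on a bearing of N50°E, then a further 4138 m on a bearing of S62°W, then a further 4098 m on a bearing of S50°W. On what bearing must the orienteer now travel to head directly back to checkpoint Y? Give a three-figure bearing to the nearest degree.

Leg 1 (N50°E, 3830 m): east 3830 sin 50° = 2933.95, north 3830 cos 50° = 2461.88
Leg 2 (S62°W, 4138 m): east 4138 sin 242° = -3653.64, north 4138 cos 242° = -1942.67
Leg 3 (S50°W, 4098 m): east 4098 sin 230° = -3139.25, north 4098 cos 230° = -2634.14
Net displacement: -3858.94 east, -2114.94 north. Direction back to start is (3858.94, 2114.94): bearing = atan2(3858.94, 2114.94) mod 360° = 61.27° ≈ 061°.

061°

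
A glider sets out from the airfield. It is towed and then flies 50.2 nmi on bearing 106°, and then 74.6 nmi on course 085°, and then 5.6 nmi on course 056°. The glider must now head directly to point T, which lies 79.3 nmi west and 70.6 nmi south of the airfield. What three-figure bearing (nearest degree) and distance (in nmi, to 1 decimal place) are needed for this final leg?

Leg 1 (106°, 50.2 nmi): east 50.2 sin 106° = 48.26, north 50.2 cos 106° = -13.84
Leg 2 (085°, 74.6 nmi): east 74.6 sin 85° = 74.32, north 74.6 cos 85° = 6.50
Leg 3 (056°, 5.6 nmi): east 5.6 sin 56° = 4.64, north 5.6 cos 56° = 3.13
Current position: (127.21, -4.20). Target: (-79.3, -70.6). Remaining: Δeast = -206.51, Δnorth = -66.40.
Bearing = atan2(-206.51, -66.40) mod 360° = 252.18°; distance = √((-206.51)² + (-66.40)²) = 216.925 nmi.

252°, 216.9 nmi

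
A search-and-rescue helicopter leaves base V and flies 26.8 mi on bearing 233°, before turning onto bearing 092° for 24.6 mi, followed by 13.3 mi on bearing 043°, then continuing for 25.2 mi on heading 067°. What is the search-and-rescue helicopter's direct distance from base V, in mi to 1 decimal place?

Leg 1 (233°, 26.8 mi): east 26.8 sin 233° = -21.40, north 26.8 cos 233° = -16.13
Leg 2 (092°, 24.6 mi): east 24.6 sin 92° = 24.59, north 24.6 cos 92° = -0.86
Leg 3 (043°, 13.3 mi): east 13.3 sin 43° = 9.07, north 13.3 cos 43° = 9.73
Leg 4 (067°, 25.2 mi): east 25.2 sin 67° = 23.20, north 25.2 cos 67° = 9.85
Net: 35.45 east, 2.59 north. Distance = √((35.45)² + (2.59)²) = 35.543 mi.

35.5 mi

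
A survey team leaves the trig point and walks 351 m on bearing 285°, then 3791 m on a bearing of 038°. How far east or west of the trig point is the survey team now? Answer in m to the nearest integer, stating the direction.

1995 m east

Leg 1 (285°, 351 m): east 351 sin 285° = -339.04, north 351 cos 285° = 90.85
Leg 2 (038°, 3791 m): east 3791 sin 38° = 2333.97, north 3791 cos 38° = 2987.35
Net east component: 1994.93 m.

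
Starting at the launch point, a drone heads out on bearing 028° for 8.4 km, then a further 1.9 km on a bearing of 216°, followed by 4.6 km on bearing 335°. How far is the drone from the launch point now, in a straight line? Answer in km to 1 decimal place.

Leg 1 (028°, 8.4 km): east 8.4 sin 28° = 3.94, north 8.4 cos 28° = 7.42
Leg 2 (216°, 1.9 km): east 1.9 sin 216° = -1.12, north 1.9 cos 216° = -1.54
Leg 3 (335°, 4.6 km): east 4.6 sin 335° = -1.94, north 4.6 cos 335° = 4.17
Net: 0.88 east, 10.05 north. Distance = √((0.88)² + (10.05)²) = 10.087 km.

10.1 km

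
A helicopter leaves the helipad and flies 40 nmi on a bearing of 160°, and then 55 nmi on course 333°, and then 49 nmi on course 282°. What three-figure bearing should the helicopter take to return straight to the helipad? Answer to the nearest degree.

110°

Leg 1 (160°, 40 nmi): east 40 sin 160° = 13.68, north 40 cos 160° = -37.59
Leg 2 (333°, 55 nmi): east 55 sin 333° = -24.97, north 55 cos 333° = 49.01
Leg 3 (282°, 49 nmi): east 49 sin 282° = -47.93, north 49 cos 282° = 10.19
Net displacement: -59.22 east, 21.61 north. Direction back to start is (59.22, -21.61): bearing = atan2(59.22, -21.61) mod 360° = 110.04° ≈ 110°.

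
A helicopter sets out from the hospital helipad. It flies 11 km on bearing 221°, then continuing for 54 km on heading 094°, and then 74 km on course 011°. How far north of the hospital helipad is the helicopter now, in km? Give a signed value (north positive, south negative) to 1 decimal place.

Leg 1 (221°, 11 km): east 11 sin 221° = -7.22, north 11 cos 221° = -8.30
Leg 2 (094°, 54 km): east 54 sin 94° = 53.87, north 54 cos 94° = -3.77
Leg 3 (011°, 74 km): east 74 sin 11° = 14.12, north 74 cos 11° = 72.64
Net north component: 60.57 km.

60.6 km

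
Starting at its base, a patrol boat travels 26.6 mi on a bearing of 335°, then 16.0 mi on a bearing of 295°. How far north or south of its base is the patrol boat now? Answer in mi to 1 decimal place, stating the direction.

30.9 mi north

Leg 1 (335°, 26.6 mi): east 26.6 sin 335° = -11.24, north 26.6 cos 335° = 24.11
Leg 2 (295°, 16.0 mi): east 16.0 sin 295° = -14.50, north 16.0 cos 295° = 6.76
Net north component: 30.87 mi.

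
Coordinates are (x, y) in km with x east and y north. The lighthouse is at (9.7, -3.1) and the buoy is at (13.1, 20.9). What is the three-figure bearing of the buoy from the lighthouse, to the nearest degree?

008°

Δeast = 13.1 − 9.7 = 3.40; Δnorth = 20.9 − -3.1 = 24.00.
Bearing = atan2(Δeast, Δnorth) mod 360° = 8.06° ≈ 008°.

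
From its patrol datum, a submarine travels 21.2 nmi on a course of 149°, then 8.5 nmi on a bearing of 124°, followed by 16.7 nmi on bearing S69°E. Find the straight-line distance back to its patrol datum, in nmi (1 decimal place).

44.3 nmi

Leg 1 (149°, 21.2 nmi): east 21.2 sin 149° = 10.92, north 21.2 cos 149° = -18.17
Leg 2 (124°, 8.5 nmi): east 8.5 sin 124° = 7.05, north 8.5 cos 124° = -4.75
Leg 3 (S69°E, 16.7 nmi): east 16.7 sin 111° = 15.59, north 16.7 cos 111° = -5.98
Net: 33.56 east, -28.91 north. Distance = √((33.56)² + (-28.91)²) = 44.292 nmi.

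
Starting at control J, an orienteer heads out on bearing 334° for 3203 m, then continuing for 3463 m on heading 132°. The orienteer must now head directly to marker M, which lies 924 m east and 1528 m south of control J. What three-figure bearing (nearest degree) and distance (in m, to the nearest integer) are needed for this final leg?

Leg 1 (334°, 3203 m): east 3203 sin 334° = -1404.10, north 3203 cos 334° = 2878.84
Leg 2 (132°, 3463 m): east 3463 sin 132° = 2573.51, north 3463 cos 132° = -2317.20
Current position: (1169.41, 561.64). Target: (924, -1528). Remaining: Δeast = -245.41, Δnorth = -2089.64.
Bearing = atan2(-245.41, -2089.64) mod 360° = 186.70°; distance = √((-245.41)² + (-2089.64)²) = 2103.999 m.

187°, 2104 m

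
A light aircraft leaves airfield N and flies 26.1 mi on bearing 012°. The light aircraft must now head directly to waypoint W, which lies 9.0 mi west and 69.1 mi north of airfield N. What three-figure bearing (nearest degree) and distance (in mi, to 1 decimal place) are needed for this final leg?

342°, 45.9 mi

Leg 1 (012°, 26.1 mi): east 26.1 sin 12° = 5.43, north 26.1 cos 12° = 25.53
Current position: (5.43, 25.53). Target: (-9.0, 69.1). Remaining: Δeast = -14.43, Δnorth = 43.57.
Bearing = atan2(-14.43, 43.57) mod 360° = 341.68°; distance = √((-14.43)² + (43.57)²) = 45.897 mi.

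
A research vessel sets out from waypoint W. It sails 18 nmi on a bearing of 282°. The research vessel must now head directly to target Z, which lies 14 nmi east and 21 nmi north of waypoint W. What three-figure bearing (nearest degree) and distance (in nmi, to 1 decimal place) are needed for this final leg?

061°, 36.0 nmi

Leg 1 (282°, 18 nmi): east 18 sin 282° = -17.61, north 18 cos 282° = 3.74
Current position: (-17.61, 3.74). Target: (14, 21). Remaining: Δeast = 31.61, Δnorth = 17.26.
Bearing = atan2(31.61, 17.26) mod 360° = 61.36°; distance = √((31.61)² + (17.26)²) = 36.011 nmi.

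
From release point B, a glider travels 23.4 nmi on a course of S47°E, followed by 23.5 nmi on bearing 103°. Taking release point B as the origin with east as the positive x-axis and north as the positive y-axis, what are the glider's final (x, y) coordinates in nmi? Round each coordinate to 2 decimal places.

Leg 1 (S47°E, 23.4 nmi): east 23.4 sin 133° = 17.11, north 23.4 cos 133° = -15.96
Leg 2 (103°, 23.5 nmi): east 23.5 sin 103° = 22.90, north 23.5 cos 103° = -5.29
Summing: 40.01 nmi east, -21.25 nmi north → (40.01, -21.25).

(40.01, -21.25)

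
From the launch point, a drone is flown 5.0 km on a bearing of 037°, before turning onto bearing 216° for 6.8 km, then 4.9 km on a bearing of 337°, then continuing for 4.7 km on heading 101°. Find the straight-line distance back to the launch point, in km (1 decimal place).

2.7 km

Leg 1 (037°, 5.0 km): east 5.0 sin 37° = 3.01, north 5.0 cos 37° = 3.99
Leg 2 (216°, 6.8 km): east 6.8 sin 216° = -4.00, north 6.8 cos 216° = -5.50
Leg 3 (337°, 4.9 km): east 4.9 sin 337° = -1.91, north 4.9 cos 337° = 4.51
Leg 4 (101°, 4.7 km): east 4.7 sin 101° = 4.61, north 4.7 cos 101° = -0.90
Net: 1.71 east, 2.11 north. Distance = √((1.71)² + (2.11)²) = 2.713 km.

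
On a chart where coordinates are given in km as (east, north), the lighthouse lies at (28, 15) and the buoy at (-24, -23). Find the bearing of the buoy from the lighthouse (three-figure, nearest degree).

Δeast = -24 − 28 = -52.00; Δnorth = -23 − 15 = -38.00.
Bearing = atan2(Δeast, Δnorth) mod 360° = 233.84° ≈ 234°.

234°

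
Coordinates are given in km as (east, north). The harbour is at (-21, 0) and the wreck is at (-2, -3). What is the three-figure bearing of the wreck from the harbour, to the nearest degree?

099°

Δeast = -2 − -21 = 19.00; Δnorth = -3 − 0 = -3.00.
Bearing = atan2(Δeast, Δnorth) mod 360° = 98.97° ≈ 099°.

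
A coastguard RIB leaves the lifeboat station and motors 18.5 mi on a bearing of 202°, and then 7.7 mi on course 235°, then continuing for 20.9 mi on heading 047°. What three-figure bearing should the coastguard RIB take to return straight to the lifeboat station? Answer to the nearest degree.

Leg 1 (202°, 18.5 mi): east 18.5 sin 202° = -6.93, north 18.5 cos 202° = -17.15
Leg 2 (235°, 7.7 mi): east 7.7 sin 235° = -6.31, north 7.7 cos 235° = -4.42
Leg 3 (047°, 20.9 mi): east 20.9 sin 47° = 15.29, north 20.9 cos 47° = 14.25
Net displacement: 2.05 east, -7.32 north. Direction back to start is (-2.05, 7.32): bearing = atan2(-2.05, 7.32) mod 360° = 344.36° ≈ 344°.

344°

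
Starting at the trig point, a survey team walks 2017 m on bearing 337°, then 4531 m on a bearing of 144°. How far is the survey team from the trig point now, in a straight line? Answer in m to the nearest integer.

Leg 1 (337°, 2017 m): east 2017 sin 337° = -788.10, north 2017 cos 337° = 1856.66
Leg 2 (144°, 4531 m): east 4531 sin 144° = 2663.25, north 4531 cos 144° = -3665.66
Net: 1875.15 east, -1809.00 north. Distance = √((1875.15)² + (-1809.00)²) = 2605.506 m.

2606 m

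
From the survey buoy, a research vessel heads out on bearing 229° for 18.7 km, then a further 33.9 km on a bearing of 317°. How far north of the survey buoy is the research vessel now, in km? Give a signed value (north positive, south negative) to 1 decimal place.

12.5 km

Leg 1 (229°, 18.7 km): east 18.7 sin 229° = -14.11, north 18.7 cos 229° = -12.27
Leg 2 (317°, 33.9 km): east 33.9 sin 317° = -23.12, north 33.9 cos 317° = 24.79
Net north component: 12.52 km.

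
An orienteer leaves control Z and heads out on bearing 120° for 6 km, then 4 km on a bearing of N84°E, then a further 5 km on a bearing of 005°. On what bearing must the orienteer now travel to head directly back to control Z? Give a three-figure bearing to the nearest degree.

Leg 1 (120°, 6 km): east 6 sin 120° = 5.20, north 6 cos 120° = -3.00
Leg 2 (N84°E, 4 km): east 4 sin 84° = 3.98, north 4 cos 84° = 0.42
Leg 3 (005°, 5 km): east 5 sin 5° = 0.44, north 5 cos 5° = 4.98
Net displacement: 9.61 east, 2.40 north. Direction back to start is (-9.61, -2.40): bearing = atan2(-9.61, -2.40) mod 360° = 255.98° ≈ 256°.

256°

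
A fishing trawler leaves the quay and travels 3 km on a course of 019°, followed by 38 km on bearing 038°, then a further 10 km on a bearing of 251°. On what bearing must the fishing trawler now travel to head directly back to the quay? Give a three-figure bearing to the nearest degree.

207°

Leg 1 (019°, 3 km): east 3 sin 19° = 0.98, north 3 cos 19° = 2.84
Leg 2 (038°, 38 km): east 38 sin 38° = 23.40, north 38 cos 38° = 29.94
Leg 3 (251°, 10 km): east 10 sin 251° = -9.46, north 10 cos 251° = -3.26
Net displacement: 14.92 east, 29.53 north. Direction back to start is (-14.92, -29.53): bearing = atan2(-14.92, -29.53) mod 360° = 206.80° ≈ 207°.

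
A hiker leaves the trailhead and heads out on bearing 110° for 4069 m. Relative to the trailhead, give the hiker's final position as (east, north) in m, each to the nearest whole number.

(3824, -1392)

Leg 1 (110°, 4069 m): east 4069 sin 110° = 3823.61, north 4069 cos 110° = -1391.68
Summing: 3823.61 m east, -1391.68 m north → (3824, -1392).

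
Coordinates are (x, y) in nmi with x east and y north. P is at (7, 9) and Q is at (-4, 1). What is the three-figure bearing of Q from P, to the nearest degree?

Δeast = -4 − 7 = -11.00; Δnorth = 1 − 9 = -8.00.
Bearing = atan2(Δeast, Δnorth) mod 360° = 233.97° ≈ 234°.

234°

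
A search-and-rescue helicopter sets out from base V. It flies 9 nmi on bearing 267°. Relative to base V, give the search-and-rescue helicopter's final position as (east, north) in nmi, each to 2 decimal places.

(-8.99, -0.47)

Leg 1 (267°, 9 nmi): east 9 sin 267° = -8.99, north 9 cos 267° = -0.47
Summing: -8.99 nmi east, -0.47 nmi north → (-8.99, -0.47).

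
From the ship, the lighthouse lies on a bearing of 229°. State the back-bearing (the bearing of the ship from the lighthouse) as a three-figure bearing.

049°

Back-bearing = 229° − 180° = 049°.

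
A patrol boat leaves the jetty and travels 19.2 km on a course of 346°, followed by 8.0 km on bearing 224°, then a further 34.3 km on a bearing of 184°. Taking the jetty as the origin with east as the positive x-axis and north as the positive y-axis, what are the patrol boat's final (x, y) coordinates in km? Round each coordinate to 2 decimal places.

Leg 1 (346°, 19.2 km): east 19.2 sin 346° = -4.64, north 19.2 cos 346° = 18.63
Leg 2 (224°, 8.0 km): east 8.0 sin 224° = -5.56, north 8.0 cos 224° = -5.75
Leg 3 (184°, 34.3 km): east 34.3 sin 184° = -2.39, north 34.3 cos 184° = -34.22
Summing: -12.59 km east, -21.34 km north → (-12.59, -21.34).

(-12.59, -21.34)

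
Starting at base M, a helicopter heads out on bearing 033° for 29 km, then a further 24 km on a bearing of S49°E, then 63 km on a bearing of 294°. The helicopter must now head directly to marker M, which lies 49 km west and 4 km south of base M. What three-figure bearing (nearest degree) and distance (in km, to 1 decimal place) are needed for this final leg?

Leg 1 (033°, 29 km): east 29 sin 33° = 15.79, north 29 cos 33° = 24.32
Leg 2 (S49°E, 24 km): east 24 sin 131° = 18.11, north 24 cos 131° = -15.75
Leg 3 (294°, 63 km): east 63 sin 294° = -57.55, north 63 cos 294° = 25.62
Current position: (-23.65, 34.20). Target: (-49, -4). Remaining: Δeast = -25.35, Δnorth = -38.20.
Bearing = atan2(-25.35, -38.20) mod 360° = 213.57°; distance = √((-25.35)² + (-38.20)²) = 45.849 km.

214°, 45.8 km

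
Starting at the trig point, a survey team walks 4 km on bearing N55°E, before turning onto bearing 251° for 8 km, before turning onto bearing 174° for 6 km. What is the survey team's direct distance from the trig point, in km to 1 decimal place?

Leg 1 (N55°E, 4 km): east 4 sin 55° = 3.28, north 4 cos 55° = 2.29
Leg 2 (251°, 8 km): east 8 sin 251° = -7.56, north 8 cos 251° = -2.60
Leg 3 (174°, 6 km): east 6 sin 174° = 0.63, north 6 cos 174° = -5.97
Net: -3.66 east, -6.28 north. Distance = √((-3.66)² + (-6.28)²) = 7.267 km.

7.3 km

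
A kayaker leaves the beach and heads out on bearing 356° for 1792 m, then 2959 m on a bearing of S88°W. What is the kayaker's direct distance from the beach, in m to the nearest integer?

Leg 1 (356°, 1792 m): east 1792 sin 356° = -125.00, north 1792 cos 356° = 1787.63
Leg 2 (S88°W, 2959 m): east 2959 sin 268° = -2957.20, north 2959 cos 268° = -103.27
Net: -3082.20 east, 1684.37 north. Distance = √((-3082.20)² + (1684.37)²) = 3512.415 m.

3512 m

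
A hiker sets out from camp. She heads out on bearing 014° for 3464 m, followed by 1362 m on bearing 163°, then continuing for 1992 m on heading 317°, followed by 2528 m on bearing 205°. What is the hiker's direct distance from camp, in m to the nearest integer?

Leg 1 (014°, 3464 m): east 3464 sin 14° = 838.02, north 3464 cos 14° = 3361.10
Leg 2 (163°, 1362 m): east 1362 sin 163° = 398.21, north 1362 cos 163° = -1302.49
Leg 3 (317°, 1992 m): east 1992 sin 317° = -1358.54, north 1992 cos 317° = 1456.86
Leg 4 (205°, 2528 m): east 2528 sin 205° = -1068.38, north 2528 cos 205° = -2291.15
Net: -1190.69 east, 1224.33 north. Distance = √((-1190.69)² + (1224.33)²) = 1707.842 m.

1708 m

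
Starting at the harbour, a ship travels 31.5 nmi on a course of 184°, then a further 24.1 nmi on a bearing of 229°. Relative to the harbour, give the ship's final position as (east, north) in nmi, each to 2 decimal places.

(-20.39, -47.23)

Leg 1 (184°, 31.5 nmi): east 31.5 sin 184° = -2.20, north 31.5 cos 184° = -31.42
Leg 2 (229°, 24.1 nmi): east 24.1 sin 229° = -18.19, north 24.1 cos 229° = -15.81
Summing: -20.39 nmi east, -47.23 nmi north → (-20.39, -47.23).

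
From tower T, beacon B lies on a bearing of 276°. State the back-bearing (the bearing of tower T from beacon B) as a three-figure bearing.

096°

Back-bearing = 276° − 180° = 096°.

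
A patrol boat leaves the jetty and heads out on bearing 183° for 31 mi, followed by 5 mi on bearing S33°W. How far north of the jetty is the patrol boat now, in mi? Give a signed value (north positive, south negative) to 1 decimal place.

Leg 1 (183°, 31 mi): east 31 sin 183° = -1.62, north 31 cos 183° = -30.96
Leg 2 (S33°W, 5 mi): east 5 sin 213° = -2.72, north 5 cos 213° = -4.19
Net north component: -35.15 mi.

-35.2 mi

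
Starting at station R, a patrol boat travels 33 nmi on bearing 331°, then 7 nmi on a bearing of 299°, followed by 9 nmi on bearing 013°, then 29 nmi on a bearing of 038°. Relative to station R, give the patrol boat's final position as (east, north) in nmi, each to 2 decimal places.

(-2.24, 63.88)

Leg 1 (331°, 33 nmi): east 33 sin 331° = -16.00, north 33 cos 331° = 28.86
Leg 2 (299°, 7 nmi): east 7 sin 299° = -6.12, north 7 cos 299° = 3.39
Leg 3 (013°, 9 nmi): east 9 sin 13° = 2.02, north 9 cos 13° = 8.77
Leg 4 (038°, 29 nmi): east 29 sin 38° = 17.85, north 29 cos 38° = 22.85
Summing: -2.24 nmi east, 63.88 nmi north → (-2.24, 63.88).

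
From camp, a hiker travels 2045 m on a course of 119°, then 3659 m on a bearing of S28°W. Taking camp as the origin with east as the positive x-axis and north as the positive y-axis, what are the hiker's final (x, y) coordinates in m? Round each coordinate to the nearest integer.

(71, -4222)

Leg 1 (119°, 2045 m): east 2045 sin 119° = 1788.60, north 2045 cos 119° = -991.44
Leg 2 (S28°W, 3659 m): east 3659 sin 208° = -1717.80, north 3659 cos 208° = -3230.71
Summing: 70.80 m east, -4222.14 m north → (71, -4222).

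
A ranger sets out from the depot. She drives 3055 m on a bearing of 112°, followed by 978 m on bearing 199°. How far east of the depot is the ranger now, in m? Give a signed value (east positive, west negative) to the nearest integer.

Leg 1 (112°, 3055 m): east 3055 sin 112° = 2832.55, north 3055 cos 112° = -1144.42
Leg 2 (199°, 978 m): east 978 sin 199° = -318.41, north 978 cos 199° = -924.72
Net east component: 2514.14 m.

2514 m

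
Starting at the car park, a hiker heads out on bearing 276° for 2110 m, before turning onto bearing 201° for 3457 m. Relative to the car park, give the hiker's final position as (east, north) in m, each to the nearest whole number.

(-3337, -3007)

Leg 1 (276°, 2110 m): east 2110 sin 276° = -2098.44, north 2110 cos 276° = 220.56
Leg 2 (201°, 3457 m): east 3457 sin 201° = -1238.88, north 3457 cos 201° = -3227.39
Summing: -3337.32 m east, -3006.83 m north → (-3337, -3007).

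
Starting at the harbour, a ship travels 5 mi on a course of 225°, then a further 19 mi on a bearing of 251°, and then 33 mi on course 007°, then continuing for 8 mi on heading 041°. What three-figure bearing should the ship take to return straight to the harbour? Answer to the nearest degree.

Leg 1 (225°, 5 mi): east 5 sin 225° = -3.54, north 5 cos 225° = -3.54
Leg 2 (251°, 19 mi): east 19 sin 251° = -17.96, north 19 cos 251° = -6.19
Leg 3 (007°, 33 mi): east 33 sin 7° = 4.02, north 33 cos 7° = 32.75
Leg 4 (041°, 8 mi): east 8 sin 41° = 5.25, north 8 cos 41° = 6.04
Net displacement: -12.23 east, 29.07 north. Direction back to start is (12.23, -29.07): bearing = atan2(12.23, -29.07) mod 360° = 157.18° ≈ 157°.

157°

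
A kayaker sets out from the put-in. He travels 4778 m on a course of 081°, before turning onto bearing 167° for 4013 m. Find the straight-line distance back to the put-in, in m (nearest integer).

6450 m

Leg 1 (081°, 4778 m): east 4778 sin 81° = 4719.17, north 4778 cos 81° = 747.44
Leg 2 (167°, 4013 m): east 4013 sin 167° = 902.73, north 4013 cos 167° = -3910.15
Net: 5621.90 east, -3162.70 north. Distance = √((5621.90)² + (-3162.70)²) = 6450.464 m.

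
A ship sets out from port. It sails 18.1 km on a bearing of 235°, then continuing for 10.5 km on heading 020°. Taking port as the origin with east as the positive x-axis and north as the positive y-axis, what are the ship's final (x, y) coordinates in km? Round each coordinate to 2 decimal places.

(-11.24, -0.51)

Leg 1 (235°, 18.1 km): east 18.1 sin 235° = -14.83, north 18.1 cos 235° = -10.38
Leg 2 (020°, 10.5 km): east 10.5 sin 20° = 3.59, north 10.5 cos 20° = 9.87
Summing: -11.24 km east, -0.51 km north → (-11.24, -0.51).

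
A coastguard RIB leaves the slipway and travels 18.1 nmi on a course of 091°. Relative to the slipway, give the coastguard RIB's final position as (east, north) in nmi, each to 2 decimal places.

Leg 1 (091°, 18.1 nmi): east 18.1 sin 91° = 18.10, north 18.1 cos 91° = -0.32
Summing: 18.10 nmi east, -0.32 nmi north → (18.10, -0.32).

(18.10, -0.32)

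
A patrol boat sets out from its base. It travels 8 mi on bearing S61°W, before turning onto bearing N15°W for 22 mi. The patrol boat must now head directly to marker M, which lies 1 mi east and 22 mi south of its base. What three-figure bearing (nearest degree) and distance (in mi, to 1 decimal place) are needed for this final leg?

161°, 41.7 mi

Leg 1 (S61°W, 8 mi): east 8 sin 241° = -7.00, north 8 cos 241° = -3.88
Leg 2 (N15°W, 22 mi): east 22 sin 345° = -5.69, north 22 cos 345° = 21.25
Current position: (-12.69, 17.37). Target: (1, -22). Remaining: Δeast = 13.69, Δnorth = -39.37.
Bearing = atan2(13.69, -39.37) mod 360° = 160.83°; distance = √((13.69)² + (-39.37)²) = 41.684 mi.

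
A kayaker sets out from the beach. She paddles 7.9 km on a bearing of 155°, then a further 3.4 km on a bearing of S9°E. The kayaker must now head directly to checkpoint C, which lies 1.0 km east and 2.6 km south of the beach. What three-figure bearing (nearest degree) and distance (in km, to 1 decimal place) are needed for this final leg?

340°, 8.4 km

Leg 1 (155°, 7.9 km): east 7.9 sin 155° = 3.34, north 7.9 cos 155° = -7.16
Leg 2 (S9°E, 3.4 km): east 3.4 sin 171° = 0.53, north 3.4 cos 171° = -3.36
Current position: (3.87, -10.52). Target: (1.0, -2.6). Remaining: Δeast = -2.87, Δnorth = 7.92.
Bearing = atan2(-2.87, 7.92) mod 360° = 340.07°; distance = √((-2.87)² + (7.92)²) = 8.422 km.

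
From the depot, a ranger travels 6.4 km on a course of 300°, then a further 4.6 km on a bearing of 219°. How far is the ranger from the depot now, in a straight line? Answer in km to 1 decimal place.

Leg 1 (300°, 6.4 km): east 6.4 sin 300° = -5.54, north 6.4 cos 300° = 3.20
Leg 2 (219°, 4.6 km): east 4.6 sin 219° = -2.89, north 4.6 cos 219° = -3.57
Net: -8.44 east, -0.37 north. Distance = √((-8.44)² + (-0.37)²) = 8.446 km.

8.4 km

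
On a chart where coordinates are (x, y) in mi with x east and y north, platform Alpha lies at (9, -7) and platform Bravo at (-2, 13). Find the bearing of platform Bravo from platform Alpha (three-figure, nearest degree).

331°

Δeast = -2 − 9 = -11.00; Δnorth = 13 − -7 = 20.00.
Bearing = atan2(Δeast, Δnorth) mod 360° = 331.19° ≈ 331°.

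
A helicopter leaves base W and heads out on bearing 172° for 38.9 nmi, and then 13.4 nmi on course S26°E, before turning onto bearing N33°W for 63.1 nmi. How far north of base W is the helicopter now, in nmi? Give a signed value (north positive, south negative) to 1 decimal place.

2.4 nmi

Leg 1 (172°, 38.9 nmi): east 38.9 sin 172° = 5.41, north 38.9 cos 172° = -38.52
Leg 2 (S26°E, 13.4 nmi): east 13.4 sin 154° = 5.87, north 13.4 cos 154° = -12.04
Leg 3 (N33°W, 63.1 nmi): east 63.1 sin 327° = -34.37, north 63.1 cos 327° = 52.92
Net north component: 2.35 nmi.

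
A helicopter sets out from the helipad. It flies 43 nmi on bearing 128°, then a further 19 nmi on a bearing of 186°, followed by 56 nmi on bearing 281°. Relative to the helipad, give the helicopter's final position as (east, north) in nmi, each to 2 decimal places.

(-23.07, -34.68)

Leg 1 (128°, 43 nmi): east 43 sin 128° = 33.88, north 43 cos 128° = -26.47
Leg 2 (186°, 19 nmi): east 19 sin 186° = -1.99, north 19 cos 186° = -18.90
Leg 3 (281°, 56 nmi): east 56 sin 281° = -54.97, north 56 cos 281° = 10.69
Summing: -23.07 nmi east, -34.68 nmi north → (-23.07, -34.68).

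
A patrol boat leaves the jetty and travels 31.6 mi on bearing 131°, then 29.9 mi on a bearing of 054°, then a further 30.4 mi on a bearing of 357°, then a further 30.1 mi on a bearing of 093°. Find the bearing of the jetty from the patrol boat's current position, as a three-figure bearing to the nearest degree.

251°

Leg 1 (131°, 31.6 mi): east 31.6 sin 131° = 23.85, north 31.6 cos 131° = -20.73
Leg 2 (054°, 29.9 mi): east 29.9 sin 54° = 24.19, north 29.9 cos 54° = 17.57
Leg 3 (357°, 30.4 mi): east 30.4 sin 357° = -1.59, north 30.4 cos 357° = 30.36
Leg 4 (093°, 30.1 mi): east 30.1 sin 93° = 30.06, north 30.1 cos 93° = -1.58
Net displacement: 76.51 east, 25.63 north. Direction back to start is (-76.51, -25.63): bearing = atan2(-76.51, -25.63) mod 360° = 251.48° ≈ 251°.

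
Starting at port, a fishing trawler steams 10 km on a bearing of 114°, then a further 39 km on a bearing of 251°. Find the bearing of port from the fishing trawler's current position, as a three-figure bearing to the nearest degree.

Leg 1 (114°, 10 km): east 10 sin 114° = 9.14, north 10 cos 114° = -4.07
Leg 2 (251°, 39 km): east 39 sin 251° = -36.88, north 39 cos 251° = -12.70
Net displacement: -27.74 east, -16.76 north. Direction back to start is (27.74, 16.76): bearing = atan2(27.74, 16.76) mod 360° = 58.85° ≈ 059°.

059°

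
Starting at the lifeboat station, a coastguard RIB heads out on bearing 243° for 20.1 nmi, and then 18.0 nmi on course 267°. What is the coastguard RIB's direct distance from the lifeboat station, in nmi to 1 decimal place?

37.3 nmi

Leg 1 (243°, 20.1 nmi): east 20.1 sin 243° = -17.91, north 20.1 cos 243° = -9.13
Leg 2 (267°, 18.0 nmi): east 18.0 sin 267° = -17.98, north 18.0 cos 267° = -0.94
Net: -35.88 east, -10.07 north. Distance = √((-35.88)² + (-10.07)²) = 37.270 nmi.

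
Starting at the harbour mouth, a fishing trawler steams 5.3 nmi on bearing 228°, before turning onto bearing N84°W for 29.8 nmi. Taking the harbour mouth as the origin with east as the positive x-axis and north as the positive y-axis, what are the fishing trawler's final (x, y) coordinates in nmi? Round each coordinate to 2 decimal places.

(-33.58, -0.43)

Leg 1 (228°, 5.3 nmi): east 5.3 sin 228° = -3.94, north 5.3 cos 228° = -3.55
Leg 2 (N84°W, 29.8 nmi): east 29.8 sin 276° = -29.64, north 29.8 cos 276° = 3.11
Summing: -33.58 nmi east, -0.43 nmi north → (-33.58, -0.43).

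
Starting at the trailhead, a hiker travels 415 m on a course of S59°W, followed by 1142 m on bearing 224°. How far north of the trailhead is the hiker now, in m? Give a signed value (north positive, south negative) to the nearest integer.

Leg 1 (S59°W, 415 m): east 415 sin 239° = -355.72, north 415 cos 239° = -213.74
Leg 2 (224°, 1142 m): east 1142 sin 224° = -793.30, north 1142 cos 224° = -821.49
Net north component: -1035.23 m.

-1035 m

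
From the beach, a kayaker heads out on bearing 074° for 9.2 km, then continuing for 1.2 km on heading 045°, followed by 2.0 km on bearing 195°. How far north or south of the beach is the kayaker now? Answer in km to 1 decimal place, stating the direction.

Leg 1 (074°, 9.2 km): east 9.2 sin 74° = 8.84, north 9.2 cos 74° = 2.54
Leg 2 (045°, 1.2 km): east 1.2 sin 45° = 0.85, north 1.2 cos 45° = 0.85
Leg 3 (195°, 2.0 km): east 2.0 sin 195° = -0.52, north 2.0 cos 195° = -1.93
Net north component: 1.45 km.

1.5 km north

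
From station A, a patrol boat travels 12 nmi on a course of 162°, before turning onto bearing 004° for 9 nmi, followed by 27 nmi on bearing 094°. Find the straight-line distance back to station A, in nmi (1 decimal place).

31.6 nmi

Leg 1 (162°, 12 nmi): east 12 sin 162° = 3.71, north 12 cos 162° = -11.41
Leg 2 (004°, 9 nmi): east 9 sin 4° = 0.63, north 9 cos 4° = 8.98
Leg 3 (094°, 27 nmi): east 27 sin 94° = 26.93, north 27 cos 94° = -1.88
Net: 31.27 east, -4.32 north. Distance = √((31.27)² + (-4.32)²) = 31.567 nmi.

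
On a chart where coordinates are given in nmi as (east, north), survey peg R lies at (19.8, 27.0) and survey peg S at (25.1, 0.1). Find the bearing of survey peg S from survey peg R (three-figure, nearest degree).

169°

Δeast = 25.1 − 19.8 = 5.30; Δnorth = 0.1 − 27.0 = -26.90.
Bearing = atan2(Δeast, Δnorth) mod 360° = 168.85° ≈ 169°.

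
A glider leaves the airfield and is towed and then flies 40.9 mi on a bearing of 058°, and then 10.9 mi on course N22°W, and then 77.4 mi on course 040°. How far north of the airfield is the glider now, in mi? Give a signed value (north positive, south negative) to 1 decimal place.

Leg 1 (058°, 40.9 mi): east 40.9 sin 58° = 34.69, north 40.9 cos 58° = 21.67
Leg 2 (N22°W, 10.9 mi): east 10.9 sin 338° = -4.08, north 10.9 cos 338° = 10.11
Leg 3 (040°, 77.4 mi): east 77.4 sin 40° = 49.75, north 77.4 cos 40° = 59.29
Net north component: 91.07 mi.

91.1 mi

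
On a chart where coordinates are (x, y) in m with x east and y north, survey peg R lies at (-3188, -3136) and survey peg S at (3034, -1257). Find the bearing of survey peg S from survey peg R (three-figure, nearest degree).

073°

Δeast = 3034 − -3188 = 6222.00; Δnorth = -1257 − -3136 = 1879.00.
Bearing = atan2(Δeast, Δnorth) mod 360° = 73.20° ≈ 073°.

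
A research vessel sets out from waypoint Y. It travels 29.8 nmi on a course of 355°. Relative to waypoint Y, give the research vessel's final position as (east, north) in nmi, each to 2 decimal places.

(-2.60, 29.69)

Leg 1 (355°, 29.8 nmi): east 29.8 sin 355° = -2.60, north 29.8 cos 355° = 29.69
Summing: -2.60 nmi east, 29.69 nmi north → (-2.60, 29.69).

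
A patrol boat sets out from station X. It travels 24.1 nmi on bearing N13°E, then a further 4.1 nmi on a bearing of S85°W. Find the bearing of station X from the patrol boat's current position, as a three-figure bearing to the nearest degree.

Leg 1 (N13°E, 24.1 nmi): east 24.1 sin 13° = 5.42, north 24.1 cos 13° = 23.48
Leg 2 (S85°W, 4.1 nmi): east 4.1 sin 265° = -4.08, north 4.1 cos 265° = -0.36
Net displacement: 1.34 east, 23.12 north. Direction back to start is (-1.34, -23.12): bearing = atan2(-1.34, -23.12) mod 360° = 183.31° ≈ 183°.

183°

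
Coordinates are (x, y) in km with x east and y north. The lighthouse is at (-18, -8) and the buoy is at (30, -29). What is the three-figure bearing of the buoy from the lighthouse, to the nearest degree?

114°

Δeast = 30 − -18 = 48.00; Δnorth = -29 − -8 = -21.00.
Bearing = atan2(Δeast, Δnorth) mod 360° = 113.63° ≈ 114°.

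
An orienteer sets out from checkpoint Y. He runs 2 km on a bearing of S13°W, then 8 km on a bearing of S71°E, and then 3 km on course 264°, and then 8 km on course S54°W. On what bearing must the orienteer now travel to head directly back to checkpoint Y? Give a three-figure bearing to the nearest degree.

014°

Leg 1 (S13°W, 2 km): east 2 sin 193° = -0.45, north 2 cos 193° = -1.95
Leg 2 (S71°E, 8 km): east 8 sin 109° = 7.56, north 8 cos 109° = -2.60
Leg 3 (264°, 3 km): east 3 sin 264° = -2.98, north 3 cos 264° = -0.31
Leg 4 (S54°W, 8 km): east 8 sin 234° = -6.47, north 8 cos 234° = -4.70
Net displacement: -2.34 east, -9.57 north. Direction back to start is (2.34, 9.57): bearing = atan2(2.34, 9.57) mod 360° = 13.75° ≈ 014°.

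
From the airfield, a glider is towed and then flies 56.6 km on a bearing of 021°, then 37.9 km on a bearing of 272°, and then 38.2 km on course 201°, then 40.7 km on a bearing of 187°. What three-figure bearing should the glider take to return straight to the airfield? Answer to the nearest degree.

059°

Leg 1 (021°, 56.6 km): east 56.6 sin 21° = 20.28, north 56.6 cos 21° = 52.84
Leg 2 (272°, 37.9 km): east 37.9 sin 272° = -37.88, north 37.9 cos 272° = 1.32
Leg 3 (201°, 38.2 km): east 38.2 sin 201° = -13.69, north 38.2 cos 201° = -35.66
Leg 4 (187°, 40.7 km): east 40.7 sin 187° = -4.96, north 40.7 cos 187° = -40.40
Net displacement: -36.24 east, -21.90 north. Direction back to start is (36.24, 21.90): bearing = atan2(36.24, 21.90) mod 360° = 58.86° ≈ 059°.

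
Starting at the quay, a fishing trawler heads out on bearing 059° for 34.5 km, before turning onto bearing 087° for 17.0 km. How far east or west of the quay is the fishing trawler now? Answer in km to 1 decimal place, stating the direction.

Leg 1 (059°, 34.5 km): east 34.5 sin 59° = 29.57, north 34.5 cos 59° = 17.77
Leg 2 (087°, 17.0 km): east 17.0 sin 87° = 16.98, north 17.0 cos 87° = 0.89
Net east component: 46.55 km.

46.5 km east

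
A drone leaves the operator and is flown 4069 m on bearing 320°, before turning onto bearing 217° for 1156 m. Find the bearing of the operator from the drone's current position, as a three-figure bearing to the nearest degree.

124°

Leg 1 (320°, 4069 m): east 4069 sin 320° = -2615.50, north 4069 cos 320° = 3117.03
Leg 2 (217°, 1156 m): east 1156 sin 217° = -695.70, north 1156 cos 217° = -923.22
Net displacement: -3311.20 east, 2193.81 north. Direction back to start is (3311.20, -2193.81): bearing = atan2(3311.20, -2193.81) mod 360° = 123.53° ≈ 124°.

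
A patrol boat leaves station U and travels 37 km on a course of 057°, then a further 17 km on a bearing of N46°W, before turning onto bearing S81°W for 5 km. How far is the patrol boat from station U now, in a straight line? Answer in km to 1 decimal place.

34.1 km

Leg 1 (057°, 37 km): east 37 sin 57° = 31.03, north 37 cos 57° = 20.15
Leg 2 (N46°W, 17 km): east 17 sin 314° = -12.23, north 17 cos 314° = 11.81
Leg 3 (S81°W, 5 km): east 5 sin 261° = -4.94, north 5 cos 261° = -0.78
Net: 13.86 east, 31.18 north. Distance = √((13.86)² + (31.18)²) = 34.122 km.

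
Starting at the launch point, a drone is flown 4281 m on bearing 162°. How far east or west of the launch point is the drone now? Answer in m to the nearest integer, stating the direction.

Leg 1 (162°, 4281 m): east 4281 sin 162° = 1322.90, north 4281 cos 162° = -4071.47
Net east component: 1322.90 m.

1323 m east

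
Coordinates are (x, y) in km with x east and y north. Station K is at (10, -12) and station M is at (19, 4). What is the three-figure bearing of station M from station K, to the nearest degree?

Δeast = 19 − 10 = 9.00; Δnorth = 4 − -12 = 16.00.
Bearing = atan2(Δeast, Δnorth) mod 360° = 29.36° ≈ 029°.

029°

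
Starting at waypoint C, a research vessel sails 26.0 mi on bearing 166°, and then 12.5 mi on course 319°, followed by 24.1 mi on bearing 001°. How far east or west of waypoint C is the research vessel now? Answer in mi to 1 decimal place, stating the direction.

1.5 mi west

Leg 1 (166°, 26.0 mi): east 26.0 sin 166° = 6.29, north 26.0 cos 166° = -25.23
Leg 2 (319°, 12.5 mi): east 12.5 sin 319° = -8.20, north 12.5 cos 319° = 9.43
Leg 3 (001°, 24.1 mi): east 24.1 sin 1° = 0.42, north 24.1 cos 1° = 24.10
Net east component: -1.49 mi.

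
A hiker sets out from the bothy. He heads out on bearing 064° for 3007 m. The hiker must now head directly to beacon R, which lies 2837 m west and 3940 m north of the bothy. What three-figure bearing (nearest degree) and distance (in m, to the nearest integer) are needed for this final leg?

Leg 1 (064°, 3007 m): east 3007 sin 64° = 2702.67, north 3007 cos 64° = 1318.18
Current position: (2702.67, 1318.18). Target: (-2837, 3940). Remaining: Δeast = -5539.67, Δnorth = 2621.82.
Bearing = atan2(-5539.67, 2621.82) mod 360° = 295.33°; distance = √((-5539.67)² + (2621.82)²) = 6128.778 m.

295°, 6129 m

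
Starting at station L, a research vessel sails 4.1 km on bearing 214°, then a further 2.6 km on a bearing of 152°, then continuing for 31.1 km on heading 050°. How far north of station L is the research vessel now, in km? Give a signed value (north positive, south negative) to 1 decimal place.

Leg 1 (214°, 4.1 km): east 4.1 sin 214° = -2.29, north 4.1 cos 214° = -3.40
Leg 2 (152°, 2.6 km): east 2.6 sin 152° = 1.22, north 2.6 cos 152° = -2.30
Leg 3 (050°, 31.1 km): east 31.1 sin 50° = 23.82, north 31.1 cos 50° = 19.99
Net north component: 14.30 km.

14.3 km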